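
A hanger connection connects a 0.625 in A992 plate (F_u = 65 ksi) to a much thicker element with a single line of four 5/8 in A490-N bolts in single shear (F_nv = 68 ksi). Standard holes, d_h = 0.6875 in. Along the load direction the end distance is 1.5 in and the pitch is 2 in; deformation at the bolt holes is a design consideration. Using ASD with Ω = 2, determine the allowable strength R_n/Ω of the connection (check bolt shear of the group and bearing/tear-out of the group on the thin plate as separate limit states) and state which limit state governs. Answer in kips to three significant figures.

Bolt shear: A_b = π·0.625²/4 = 0.3068 in²; R_n = 68 × 0.3068 × 4 × 1 = 83.45 kips → 83.45 / 2 = 41.7 kips.
Bearing (1.2 l_c t F_u ≤ 2.4 d t F_u): upper limit = 2.4·0.625·0.625·65 = 60.94 kips.
  Edge l_c = 1.5 − 0.6875/2 = 1.156 → r_n = 56.37 kips; interior l_c = 2 − 0.6875 = 1.312 → r_n = 60.94 kips.
  R_n,bearing = 1·56.37 + 3·60.94 = 239.2 kips → 239.2 / 2 = 120 kips.
Bolt shear governs: 41.7 kips.

41.7 kips (bolt shear governs)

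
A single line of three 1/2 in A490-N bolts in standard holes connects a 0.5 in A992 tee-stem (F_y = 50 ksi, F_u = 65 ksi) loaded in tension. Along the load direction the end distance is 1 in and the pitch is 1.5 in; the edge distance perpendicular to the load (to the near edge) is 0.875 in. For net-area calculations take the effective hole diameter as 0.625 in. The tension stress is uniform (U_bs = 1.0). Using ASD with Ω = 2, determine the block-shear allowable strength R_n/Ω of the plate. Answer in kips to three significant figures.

Shear plane L_v = 1 + 2·1.5 = 4 in; A_gv = 4 × 0.5 = 2 in².
A_nv = (4 − 2.5·0.625) × 0.5 = 1.219 in².
A_nt = (0.875 − 0.5·0.625) × 0.5 = 0.2812 in².
0.6 F_u A_nv = 47.53 kips; 0.6 F_y A_gv = 60 kips → shear rupture governs the shear term.
R_n = 47.53 + 1.0 × 65 × 0.2812 = 65.81 kips.
Allowable strength R_n/Ω = 65.81 / 2 = 32.9 kips.

32.9 kips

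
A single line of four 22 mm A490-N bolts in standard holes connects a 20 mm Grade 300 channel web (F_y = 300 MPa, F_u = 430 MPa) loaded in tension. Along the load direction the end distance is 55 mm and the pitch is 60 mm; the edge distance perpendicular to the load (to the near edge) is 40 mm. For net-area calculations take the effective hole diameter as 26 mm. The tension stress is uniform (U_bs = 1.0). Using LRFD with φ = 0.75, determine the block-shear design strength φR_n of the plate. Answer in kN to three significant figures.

731 kN

Shear plane L_v = 55 + 3·60 = 235 mm; A_gv = 235 × 20 = 4700 mm².
A_nv = (235 − 3.5·26) × 20 = 2880 mm².
A_nt = (40 − 0.5·26) × 20 = 540 mm².
0.6 F_u A_nv = 743 kN; 0.6 F_y A_gv = 846 kN → shear rupture governs the shear term.
R_n = 743 + 1.0 × 430 × 540 / 1000 = 975.2 kN.
Design strength φR_n = 0.75 × 975.2 = 731 kN.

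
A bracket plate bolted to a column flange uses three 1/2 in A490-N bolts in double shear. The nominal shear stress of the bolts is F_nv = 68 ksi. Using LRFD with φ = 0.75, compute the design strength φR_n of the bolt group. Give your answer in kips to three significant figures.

A_b = π × 0.5² / 4 = 0.1963 in².
R_n = F_nv · A_b · n · n_s = 68 × 0.1963 × 3 × 2 = 80.11 kips.
Design strength φR_n = 0.75 × 80.11 = 60.1 kips.

60.1 kips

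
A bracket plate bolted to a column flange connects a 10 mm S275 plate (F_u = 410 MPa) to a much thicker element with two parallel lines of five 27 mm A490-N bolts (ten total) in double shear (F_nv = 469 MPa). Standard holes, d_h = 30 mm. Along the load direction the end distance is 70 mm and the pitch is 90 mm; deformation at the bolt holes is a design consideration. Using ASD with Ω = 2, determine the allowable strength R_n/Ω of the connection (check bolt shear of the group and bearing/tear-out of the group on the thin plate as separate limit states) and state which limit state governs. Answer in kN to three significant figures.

1330 kN (bearing governs)

Bolt shear: A_b = π·27²/4 = 572.6 mm²; R_n = 469 × 572.6 × 10 × 2 / 1000 = 5371 kN → 5371 / 2 = 2690 kN.
Bearing (1.2 l_c t F_u ≤ 2.4 d t F_u): upper limit = 2.4·27·10·410 / 1000 = 265.7 kN.
  Edge l_c = 70 − 30/2 = 55 → r_n = 265.7 kN; interior l_c = 90 − 30 = 60 → r_n = 265.7 kN.
  R_n,bearing = 2·265.7 + 8·265.7 = 2657 kN → 2657 / 2 = 1330 kN.
Bearing governs: 1330 kN.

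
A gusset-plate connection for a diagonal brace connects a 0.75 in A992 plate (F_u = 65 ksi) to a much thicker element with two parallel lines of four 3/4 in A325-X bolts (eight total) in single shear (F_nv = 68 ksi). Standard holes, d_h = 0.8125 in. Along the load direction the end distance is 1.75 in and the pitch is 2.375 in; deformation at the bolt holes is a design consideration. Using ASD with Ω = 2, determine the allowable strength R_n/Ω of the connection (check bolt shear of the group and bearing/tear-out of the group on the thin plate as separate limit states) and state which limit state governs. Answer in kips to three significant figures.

Bolt shear: A_b = π·0.75²/4 = 0.4418 in²; R_n = 68 × 0.4418 × 8 × 1 = 240.3 kips → 240.3 / 2 = 120 kips.
Bearing (1.2 l_c t F_u ≤ 2.4 d t F_u): upper limit = 2.4·0.75·0.75·65 = 87.75 kips.
  Edge l_c = 1.75 − 0.8125/2 = 1.344 → r_n = 78.61 kips; interior l_c = 2.375 − 0.8125 = 1.562 → r_n = 87.75 kips.
  R_n,bearing = 2·78.61 + 6·87.75 = 683.7 kips → 683.7 / 2 = 342 kips.
Bolt shear governs: 120 kips.

120 kips (bolt shear governs)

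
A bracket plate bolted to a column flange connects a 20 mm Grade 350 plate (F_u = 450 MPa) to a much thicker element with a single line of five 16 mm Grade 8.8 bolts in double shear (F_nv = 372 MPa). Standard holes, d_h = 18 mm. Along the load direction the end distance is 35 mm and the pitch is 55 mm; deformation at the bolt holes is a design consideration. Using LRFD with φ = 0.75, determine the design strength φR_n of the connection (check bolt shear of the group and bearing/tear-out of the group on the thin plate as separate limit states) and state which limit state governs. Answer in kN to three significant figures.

Bolt shear: A_b = π·16²/4 = 201.1 mm²; R_n = 372 × 201.1 × 5 × 2 / 1000 = 748 kN → 0.75 × 748 = 561 kN.
Bearing (1.2 l_c t F_u ≤ 2.4 d t F_u): upper limit = 2.4·16·20·450 / 1000 = 345.6 kN.
  Edge l_c = 35 − 18/2 = 26 → r_n = 280.8 kN; interior l_c = 55 − 18 = 37 → r_n = 345.6 kN.
  R_n,bearing = 1·280.8 + 4·345.6 = 1663 kN → 0.75 × 1663 = 1250 kN.
Bolt shear governs: 561 kN.

561 kN (bolt shear governs)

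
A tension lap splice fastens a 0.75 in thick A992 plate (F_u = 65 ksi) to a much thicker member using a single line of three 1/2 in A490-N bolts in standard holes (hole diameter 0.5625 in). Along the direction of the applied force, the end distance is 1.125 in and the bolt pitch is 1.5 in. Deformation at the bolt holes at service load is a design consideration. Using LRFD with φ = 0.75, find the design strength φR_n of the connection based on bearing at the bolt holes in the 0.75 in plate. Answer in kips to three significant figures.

Per bolt r_n = 1.2 l_c t F_u ≤ 2.4 d t F_u; upper limit = 2.4 × 0.5 × 0.75 × 65 = 58.5 kips.
Edge bolt: l_c = 1.125 − 0.5625/2 = 0.8438 in → 1.2 × 0.8438 × 0.75 × 65 = 49.36 → r_n = 49.36 kips.
Interior bolts: l_c = 1.5 − 0.5625 = 0.9375 in → 1.2 × 0.9375 × 0.75 × 65 = 54.84 → r_n = 54.84 kips.
R_n = 1 × 49.36 + 2 × 54.84 = 159 kips.
Design strength φR_n = 0.75 × 159 = 119 kips.

119 kips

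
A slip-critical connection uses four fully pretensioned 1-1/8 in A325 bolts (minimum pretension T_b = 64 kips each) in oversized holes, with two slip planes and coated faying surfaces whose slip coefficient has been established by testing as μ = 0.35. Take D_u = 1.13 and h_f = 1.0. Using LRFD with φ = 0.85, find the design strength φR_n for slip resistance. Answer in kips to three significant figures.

R_n = μ · D_u · h_f · T_b · n_s · n_b = 0.35 × 1.13 × 1.0 × 64 × 2 × 4 = 202.5 kips.
Design strength φR_n = 0.85 × 202.5 = 172 kips.

172 kips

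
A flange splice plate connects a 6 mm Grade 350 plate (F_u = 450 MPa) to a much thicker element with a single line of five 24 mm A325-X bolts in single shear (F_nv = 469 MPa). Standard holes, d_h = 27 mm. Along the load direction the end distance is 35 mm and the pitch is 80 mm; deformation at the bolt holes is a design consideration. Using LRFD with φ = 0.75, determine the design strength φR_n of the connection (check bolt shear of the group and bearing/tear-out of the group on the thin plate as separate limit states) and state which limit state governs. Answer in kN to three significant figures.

Bolt shear: A_b = π·24²/4 = 452.4 mm²; R_n = 469 × 452.4 × 5 × 1 / 1000 = 1061 kN → 0.75 × 1061 = 796 kN.
Bearing (1.2 l_c t F_u ≤ 2.4 d t F_u): upper limit = 2.4·24·6·450 / 1000 = 155.5 kN.
  Edge l_c = 35 − 27/2 = 21.5 → r_n = 69.66 kN; interior l_c = 80 − 27 = 53 → r_n = 155.5 kN.
  R_n,bearing = 1·69.66 + 4·155.5 = 691.7 kN → 0.75 × 691.7 = 519 kN.
Bearing governs: 519 kN.

519 kN (bearing governs)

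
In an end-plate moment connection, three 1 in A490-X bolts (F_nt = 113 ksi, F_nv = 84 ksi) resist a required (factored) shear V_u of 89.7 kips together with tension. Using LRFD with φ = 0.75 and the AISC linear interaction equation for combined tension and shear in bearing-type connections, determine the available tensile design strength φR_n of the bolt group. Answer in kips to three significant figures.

A_b = π·1²/4 = 0.7854 in²; f_rv = 89.7 / (3 × 0.7854) = 38.07 ksi.
F'_nt = 1.3 F_nt − (F_nt / φF_nv) f_rv = 1.3·113 − (113/(0.75·84))·38.07 = 78.62 ksi, capped at F_nt → F'_nt = 78.62 ksi.
R_n = F'_nt · A_b · n = 78.62 × 0.7854 × 3 = 185.2 kips.
Design strength φR_n = 0.75 × 185.2 = 139 kips.

139 kips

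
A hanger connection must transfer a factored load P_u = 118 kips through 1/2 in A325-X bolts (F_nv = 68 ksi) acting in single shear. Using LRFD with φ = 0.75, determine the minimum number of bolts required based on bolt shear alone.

A_b = π·0.5²/4 = 0.1963 in².
Per-bolt design strength φR_n = 0.75 × 68 × 0.1963 × 1 = 10.01 kips.
n ≥ 118 / 10.01 = 11.78 → use 12 bolts.

12 bolts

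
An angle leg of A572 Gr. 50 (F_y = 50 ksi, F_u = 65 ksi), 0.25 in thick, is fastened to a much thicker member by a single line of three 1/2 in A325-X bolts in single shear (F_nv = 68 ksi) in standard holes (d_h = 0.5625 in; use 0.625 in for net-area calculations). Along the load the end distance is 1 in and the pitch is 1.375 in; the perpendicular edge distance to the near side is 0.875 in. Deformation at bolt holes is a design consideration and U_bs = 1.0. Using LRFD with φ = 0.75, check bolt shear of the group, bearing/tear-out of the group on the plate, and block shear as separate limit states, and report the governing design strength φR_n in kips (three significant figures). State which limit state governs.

Bolt shear: A_b = π·0.5²/4 = 0.1963 in²; R_n = 68 × 0.1963 × 3 × 1 = 40.06 kips → 0.75 × 40.06 = 30 kips.
Bearing: edge l_c = 0.7188, r_n = 14.02 kips; interior l_c = 0.8125, r_n = 15.84 kips; R_n = 14.02 + 2·15.84 = 45.7 kips → 34.3 kips.
Block shear: A_gv = 0.9375, A_nv = 0.5469, A_nt = 0.1406 in²; R_n = min(0.6F_uA_nv, 0.6F_yA_gv) + U_bs·F_u·A_nt = 30.47 kips → 22.9 kips.
Block shear governs: 22.9 kips.

22.9 kips (block shear governs)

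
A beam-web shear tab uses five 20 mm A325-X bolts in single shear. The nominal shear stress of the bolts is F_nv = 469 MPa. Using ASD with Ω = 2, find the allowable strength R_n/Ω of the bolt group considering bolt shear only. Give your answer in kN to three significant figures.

A_b = π × 20² / 4 = 314.2 mm².
R_n = F_nv · A_b · n · n_s = 469 × 314.2 × 5 × 1 / 1000 = 736.7 kN.
Allowable strength R_n/Ω = 736.7 / 2 = 368 kN.

368 kN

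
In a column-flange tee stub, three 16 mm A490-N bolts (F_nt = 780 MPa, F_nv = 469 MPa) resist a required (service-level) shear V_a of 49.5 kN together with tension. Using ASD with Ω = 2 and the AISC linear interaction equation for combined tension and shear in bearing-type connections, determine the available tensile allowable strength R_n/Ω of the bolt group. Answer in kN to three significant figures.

223 kN

A_b = π·16²/4 = 201.1 mm²; f_rv = 49.5 × 1000 / (3 × 201.1) = 82.06 MPa.
F'_nt = 1.3 F_nt − (Ω F_nt / F_nv) f_rv = 1.3·780 − (2·780/469)·82.06 = 741 MPa, capped at F_nt → F'_nt = 741 MPa.
R_n = F'_nt · A_b · n = 741 × 201.1 × 3 / 1000 = 447 kN.
Allowable strength R_n/Ω = 447 / 2 = 223 kN.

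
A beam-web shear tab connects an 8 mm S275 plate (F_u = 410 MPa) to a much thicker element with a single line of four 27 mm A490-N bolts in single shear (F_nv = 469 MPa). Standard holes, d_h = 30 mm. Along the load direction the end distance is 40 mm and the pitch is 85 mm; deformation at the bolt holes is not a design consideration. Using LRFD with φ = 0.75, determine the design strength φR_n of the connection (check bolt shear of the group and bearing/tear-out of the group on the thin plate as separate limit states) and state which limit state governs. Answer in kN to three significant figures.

Bolt shear: A_b = π·27²/4 = 572.6 mm²; R_n = 469 × 572.6 × 4 × 1 / 1000 = 1074 kN → 0.75 × 1074 = 806 kN.
Bearing (1.5 l_c t F_u ≤ 3.0 d t F_u): upper limit = 3.0·27·8·410 / 1000 = 265.7 kN.
  Edge l_c = 40 − 30/2 = 25 → r_n = 123 kN; interior l_c = 85 − 30 = 55 → r_n = 265.7 kN.
  R_n,bearing = 1·123 + 3·265.7 = 920 kN → 0.75 × 920 = 690 kN.
Bearing governs: 690 kN.

690 kN (bearing governs)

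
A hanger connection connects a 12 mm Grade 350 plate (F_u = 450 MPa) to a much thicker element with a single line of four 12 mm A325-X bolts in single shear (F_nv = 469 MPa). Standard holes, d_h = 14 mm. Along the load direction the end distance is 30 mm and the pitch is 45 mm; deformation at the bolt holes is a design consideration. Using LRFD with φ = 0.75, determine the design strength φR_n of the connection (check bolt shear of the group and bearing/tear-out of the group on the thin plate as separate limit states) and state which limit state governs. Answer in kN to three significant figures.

159 kN (bolt shear governs)

Bolt shear: A_b = π·12²/4 = 113.1 mm²; R_n = 469 × 113.1 × 4 × 1 / 1000 = 212.2 kN → 0.75 × 212.2 = 159 kN.
Bearing (1.2 l_c t F_u ≤ 2.4 d t F_u): upper limit = 2.4·12·12·450 / 1000 = 155.5 kN.
  Edge l_c = 30 − 14/2 = 23 → r_n = 149 kN; interior l_c = 45 − 14 = 31 → r_n = 155.5 kN.
  R_n,bearing = 1·149 + 3·155.5 = 615.6 kN → 0.75 × 615.6 = 462 kN.
Bolt shear governs: 159 kN.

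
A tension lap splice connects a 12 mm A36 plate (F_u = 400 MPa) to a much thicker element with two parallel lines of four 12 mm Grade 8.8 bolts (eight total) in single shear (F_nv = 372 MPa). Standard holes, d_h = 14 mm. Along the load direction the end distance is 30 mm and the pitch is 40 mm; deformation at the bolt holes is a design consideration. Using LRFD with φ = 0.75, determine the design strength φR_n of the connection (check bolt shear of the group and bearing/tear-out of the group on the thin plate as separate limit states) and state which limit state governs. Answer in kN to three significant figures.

Bolt shear: A_b = π·12²/4 = 113.1 mm²; R_n = 372 × 113.1 × 8 × 1 / 1000 = 336.6 kN → 0.75 × 336.6 = 252 kN.
Bearing (1.2 l_c t F_u ≤ 2.4 d t F_u): upper limit = 2.4·12·12·400 / 1000 = 138.2 kN.
  Edge l_c = 30 − 14/2 = 23 → r_n = 132.5 kN; interior l_c = 40 − 14 = 26 → r_n = 138.2 kN.
  R_n,bearing = 2·132.5 + 6·138.2 = 1094 kN → 0.75 × 1094 = 821 kN.
Bolt shear governs: 252 kN.

252 kN (bolt shear governs)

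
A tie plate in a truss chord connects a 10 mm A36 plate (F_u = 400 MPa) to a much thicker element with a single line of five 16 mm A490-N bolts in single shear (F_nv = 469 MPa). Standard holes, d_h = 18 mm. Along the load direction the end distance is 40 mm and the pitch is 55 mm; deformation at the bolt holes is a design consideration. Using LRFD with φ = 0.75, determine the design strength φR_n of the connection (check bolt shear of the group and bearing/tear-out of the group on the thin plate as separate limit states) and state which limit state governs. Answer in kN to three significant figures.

Bolt shear: A_b = π·16²/4 = 201.1 mm²; R_n = 469 × 201.1 × 5 × 1 / 1000 = 471.5 kN → 0.75 × 471.5 = 354 kN.
Bearing (1.2 l_c t F_u ≤ 2.4 d t F_u): upper limit = 2.4·16·10·400 / 1000 = 153.6 kN.
  Edge l_c = 40 − 18/2 = 31 → r_n = 148.8 kN; interior l_c = 55 − 18 = 37 → r_n = 153.6 kN.
  R_n,bearing = 1·148.8 + 4·153.6 = 763.2 kN → 0.75 × 763.2 = 572 kN.
Bolt shear governs: 354 kN.

354 kN (bolt shear governs)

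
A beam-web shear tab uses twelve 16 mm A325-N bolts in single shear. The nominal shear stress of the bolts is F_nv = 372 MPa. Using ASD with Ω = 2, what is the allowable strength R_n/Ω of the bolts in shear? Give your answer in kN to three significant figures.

449 kN

A_b = π × 16² / 4 = 201.1 mm².
R_n = F_nv · A_b · n · n_s = 372 × 201.1 × 12 × 1 / 1000 = 897.5 kN.
Allowable strength R_n/Ω = 897.5 / 2 = 449 kN.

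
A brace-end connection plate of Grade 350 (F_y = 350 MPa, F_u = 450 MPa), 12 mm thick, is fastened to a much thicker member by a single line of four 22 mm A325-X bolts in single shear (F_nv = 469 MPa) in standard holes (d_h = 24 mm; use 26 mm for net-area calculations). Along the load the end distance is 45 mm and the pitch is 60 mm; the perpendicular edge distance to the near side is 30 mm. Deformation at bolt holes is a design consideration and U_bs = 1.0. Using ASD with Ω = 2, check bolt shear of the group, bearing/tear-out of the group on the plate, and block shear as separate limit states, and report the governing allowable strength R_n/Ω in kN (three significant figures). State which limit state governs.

263 kN (block shear governs)

Bolt shear: A_b = π·22²/4 = 380.1 mm²; R_n = 469 × 380.1 × 4 × 1 / 1000 = 713.1 kN → 713.1 / 2 = 357 kN.
Bearing: edge l_c = 33, r_n = 213.8 kN; interior l_c = 36, r_n = 233.3 kN; R_n = 213.8 + 3·233.3 = 913.7 kN → 457 kN.
Block shear: A_gv = 2700, A_nv = 1608, A_nt = 204 mm²; R_n = min(0.6F_uA_nv, 0.6F_yA_gv) + U_bs·F_u·A_nt = 526 kN → 263 kN.
Block shear governs: 263 kN.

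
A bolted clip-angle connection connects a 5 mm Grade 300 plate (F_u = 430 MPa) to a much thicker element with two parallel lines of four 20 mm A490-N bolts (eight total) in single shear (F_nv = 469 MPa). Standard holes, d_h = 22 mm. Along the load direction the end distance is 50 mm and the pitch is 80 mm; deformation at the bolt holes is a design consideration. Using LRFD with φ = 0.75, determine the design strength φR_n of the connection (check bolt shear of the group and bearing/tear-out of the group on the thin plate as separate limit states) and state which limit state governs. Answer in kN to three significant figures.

Bolt shear: A_b = π·20²/4 = 314.2 mm²; R_n = 469 × 314.2 × 8 × 1 / 1000 = 1179 kN → 0.75 × 1179 = 884 kN.
Bearing (1.2 l_c t F_u ≤ 2.4 d t F_u): upper limit = 2.4·20·5·430 / 1000 = 103.2 kN.
  Edge l_c = 50 − 22/2 = 39 → r_n = 100.6 kN; interior l_c = 80 − 22 = 58 → r_n = 103.2 kN.
  R_n,bearing = 2·100.6 + 6·103.2 = 820.4 kN → 0.75 × 820.4 = 615 kN.
Bearing governs: 615 kN.

615 kN (bearing governs)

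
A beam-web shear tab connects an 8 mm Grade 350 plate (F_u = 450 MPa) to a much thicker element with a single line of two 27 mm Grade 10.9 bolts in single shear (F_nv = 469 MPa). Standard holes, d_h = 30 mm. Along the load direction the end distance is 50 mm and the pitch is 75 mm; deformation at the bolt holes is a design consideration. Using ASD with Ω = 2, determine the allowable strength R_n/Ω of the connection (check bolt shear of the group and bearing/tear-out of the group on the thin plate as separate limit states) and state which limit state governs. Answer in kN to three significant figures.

173 kN (bearing governs)

Bolt shear: A_b = π·27²/4 = 572.6 mm²; R_n = 469 × 572.6 × 2 × 1 / 1000 = 537.1 kN → 537.1 / 2 = 269 kN.
Bearing (1.2 l_c t F_u ≤ 2.4 d t F_u): upper limit = 2.4·27·8·450 / 1000 = 233.3 kN.
  Edge l_c = 50 − 30/2 = 35 → r_n = 151.2 kN; interior l_c = 75 − 30 = 45 → r_n = 194.4 kN.
  R_n,bearing = 1·151.2 + 1·194.4 = 345.6 kN → 345.6 / 2 = 173 kN.
Bearing governs: 173 kN.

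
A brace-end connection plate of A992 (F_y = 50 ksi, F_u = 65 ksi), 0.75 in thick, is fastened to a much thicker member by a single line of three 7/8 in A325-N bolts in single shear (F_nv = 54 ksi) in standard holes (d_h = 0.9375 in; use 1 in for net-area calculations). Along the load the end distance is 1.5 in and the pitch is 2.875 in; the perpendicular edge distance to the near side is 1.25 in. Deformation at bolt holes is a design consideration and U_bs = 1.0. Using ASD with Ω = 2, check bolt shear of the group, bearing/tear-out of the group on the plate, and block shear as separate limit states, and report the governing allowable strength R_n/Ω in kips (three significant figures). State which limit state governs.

Bolt shear: A_b = π·0.875²/4 = 0.6013 in²; R_n = 54 × 0.6013 × 3 × 1 = 97.41 kips → 97.41 / 2 = 48.7 kips.
Bearing: edge l_c = 1.031, r_n = 60.33 kips; interior l_c = 1.938, r_n = 102.4 kips; R_n = 60.33 + 2·102.4 = 265.1 kips → 133 kips.
Block shear: A_gv = 5.438, A_nv = 3.562, A_nt = 0.5625 in²; R_n = min(0.6F_uA_nv, 0.6F_yA_gv) + U_bs·F_u·A_nt = 175.5 kips → 87.8 kips.
Bolt shear governs: 48.7 kips.

48.7 kips (bolt shear governs)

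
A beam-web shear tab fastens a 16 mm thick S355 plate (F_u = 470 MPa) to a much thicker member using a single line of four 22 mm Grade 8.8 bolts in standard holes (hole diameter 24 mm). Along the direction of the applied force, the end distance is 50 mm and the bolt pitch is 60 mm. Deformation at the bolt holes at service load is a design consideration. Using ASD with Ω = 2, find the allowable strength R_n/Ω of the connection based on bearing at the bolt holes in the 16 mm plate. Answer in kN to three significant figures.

659 kN

Per bolt r_n = 1.2 l_c t F_u ≤ 2.4 d t F_u; upper limit = 2.4 × 22 × 16 × 470 / 1000 = 397.1 kN.
Edge bolt: l_c = 50 − 24/2 = 38 mm → 1.2 × 38 × 16 × 470 / 1000 = 342.9 → r_n = 342.9 kN.
Interior bolts: l_c = 60 − 24 = 36 mm → 1.2 × 36 × 16 × 470 / 1000 = 324.9 → r_n = 324.9 kN.
R_n = 1 × 342.9 + 3 × 324.9 = 1318 kN.
Allowable strength R_n/Ω = 1318 / 2 = 659 kN.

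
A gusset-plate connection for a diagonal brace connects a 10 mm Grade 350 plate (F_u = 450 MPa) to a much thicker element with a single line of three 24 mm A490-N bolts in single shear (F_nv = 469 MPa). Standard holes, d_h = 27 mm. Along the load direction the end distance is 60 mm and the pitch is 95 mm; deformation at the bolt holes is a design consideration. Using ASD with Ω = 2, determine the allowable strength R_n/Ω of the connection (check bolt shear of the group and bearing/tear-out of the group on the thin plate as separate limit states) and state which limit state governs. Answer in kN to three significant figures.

Bolt shear: A_b = π·24²/4 = 452.4 mm²; R_n = 469 × 452.4 × 3 × 1 / 1000 = 636.5 kN → 636.5 / 2 = 318 kN.
Bearing (1.2 l_c t F_u ≤ 2.4 d t F_u): upper limit = 2.4·24·10·450 / 1000 = 259.2 kN.
  Edge l_c = 60 − 27/2 = 46.5 → r_n = 251.1 kN; interior l_c = 95 − 27 = 68 → r_n = 259.2 kN.
  R_n,bearing = 1·251.1 + 2·259.2 = 769.5 kN → 769.5 / 2 = 385 kN.
Bolt shear governs: 318 kN.

318 kN (bolt shear governs)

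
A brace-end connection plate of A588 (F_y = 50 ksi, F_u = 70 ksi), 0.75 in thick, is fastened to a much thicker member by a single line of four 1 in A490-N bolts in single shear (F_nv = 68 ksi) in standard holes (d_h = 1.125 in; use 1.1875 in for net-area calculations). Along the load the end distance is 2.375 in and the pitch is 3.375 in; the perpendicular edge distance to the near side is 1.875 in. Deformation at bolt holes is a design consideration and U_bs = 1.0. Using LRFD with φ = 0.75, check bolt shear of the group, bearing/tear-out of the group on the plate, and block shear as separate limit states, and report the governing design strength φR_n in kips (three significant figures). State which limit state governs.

Bolt shear: A_b = π·1²/4 = 0.7854 in²; R_n = 68 × 0.7854 × 4 × 1 = 213.6 kips → 0.75 × 213.6 = 160 kips.
Bearing: edge l_c = 1.812, r_n = 114.2 kips; interior l_c = 2.25, r_n = 126 kips; R_n = 114.2 + 3·126 = 492.2 kips → 369 kips.
Block shear: A_gv = 9.375, A_nv = 6.258, A_nt = 0.9609 in²; R_n = min(0.6F_uA_nv, 0.6F_yA_gv) + U_bs·F_u·A_nt = 330.1 kips → 248 kips.
Bolt shear governs: 160 kips.

160 kips (bolt shear governs)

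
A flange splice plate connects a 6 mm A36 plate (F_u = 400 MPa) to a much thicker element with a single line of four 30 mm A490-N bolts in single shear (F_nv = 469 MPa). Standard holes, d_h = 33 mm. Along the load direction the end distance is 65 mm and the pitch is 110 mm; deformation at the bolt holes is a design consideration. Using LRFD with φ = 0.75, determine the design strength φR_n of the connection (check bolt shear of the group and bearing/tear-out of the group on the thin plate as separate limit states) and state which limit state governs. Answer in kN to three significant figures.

Bolt shear: A_b = π·30²/4 = 706.9 mm²; R_n = 469 × 706.9 × 4 × 1 / 1000 = 1326 kN → 0.75 × 1326 = 995 kN.
Bearing (1.2 l_c t F_u ≤ 2.4 d t F_u): upper limit = 2.4·30·6·400 / 1000 = 172.8 kN.
  Edge l_c = 65 − 33/2 = 48.5 → r_n = 139.7 kN; interior l_c = 110 − 33 = 77 → r_n = 172.8 kN.
  R_n,bearing = 1·139.7 + 3·172.8 = 658.1 kN → 0.75 × 658.1 = 494 kN.
Bearing governs: 494 kN.

494 kN (bearing governs)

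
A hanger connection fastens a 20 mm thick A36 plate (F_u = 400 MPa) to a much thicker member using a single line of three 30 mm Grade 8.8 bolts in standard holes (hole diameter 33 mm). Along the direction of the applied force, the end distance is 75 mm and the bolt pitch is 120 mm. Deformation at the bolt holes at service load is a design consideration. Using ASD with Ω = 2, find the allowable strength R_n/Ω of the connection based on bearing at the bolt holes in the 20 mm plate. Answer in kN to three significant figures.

Per bolt r_n = 1.2 l_c t F_u ≤ 2.4 d t F_u; upper limit = 2.4 × 30 × 20 × 400 / 1000 = 576 kN.
Edge bolt: l_c = 75 − 33/2 = 58.5 mm → 1.2 × 58.5 × 20 × 400 / 1000 = 561.6 → r_n = 561.6 kN.
Interior bolts: l_c = 120 − 33 = 87 mm → 1.2 × 87 × 20 × 400 / 1000 = 835.2 → r_n = 576 kN.
R_n = 1 × 561.6 + 2 × 576 = 1714 kN.
Allowable strength R_n/Ω = 1714 / 2 = 857 kN.

857 kN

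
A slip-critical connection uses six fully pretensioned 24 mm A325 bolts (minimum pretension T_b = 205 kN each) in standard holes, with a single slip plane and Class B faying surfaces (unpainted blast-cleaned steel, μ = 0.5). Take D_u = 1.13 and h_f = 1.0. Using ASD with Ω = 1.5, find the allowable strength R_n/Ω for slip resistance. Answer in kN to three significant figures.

463 kN

R_n = μ · D_u · h_f · T_b · n_s · n_b = 0.5 × 1.13 × 1.0 × 205 × 1 × 6 = 694.9 kN.
Allowable strength R_n/Ω = 694.9 / 1.5 = 463 kN.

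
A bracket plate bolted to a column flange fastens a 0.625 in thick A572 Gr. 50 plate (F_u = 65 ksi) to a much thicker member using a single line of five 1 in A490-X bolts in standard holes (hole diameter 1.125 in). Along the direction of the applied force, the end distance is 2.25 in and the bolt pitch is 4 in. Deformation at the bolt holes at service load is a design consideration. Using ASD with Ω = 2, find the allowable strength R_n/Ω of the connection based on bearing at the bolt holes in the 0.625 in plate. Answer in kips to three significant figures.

Per bolt r_n = 1.2 l_c t F_u ≤ 2.4 d t F_u; upper limit = 2.4 × 1 × 0.625 × 65 = 97.5 kips.
Edge bolt: l_c = 2.25 − 1.125/2 = 1.688 in → 1.2 × 1.688 × 0.625 × 65 = 82.27 → r_n = 82.27 kips.
Interior bolts: l_c = 4 − 1.125 = 2.875 in → 1.2 × 2.875 × 0.625 × 65 = 140.2 → r_n = 97.5 kips.
R_n = 1 × 82.27 + 4 × 97.5 = 472.3 kips.
Allowable strength R_n/Ω = 472.3 / 2 = 236 kips.

236 kips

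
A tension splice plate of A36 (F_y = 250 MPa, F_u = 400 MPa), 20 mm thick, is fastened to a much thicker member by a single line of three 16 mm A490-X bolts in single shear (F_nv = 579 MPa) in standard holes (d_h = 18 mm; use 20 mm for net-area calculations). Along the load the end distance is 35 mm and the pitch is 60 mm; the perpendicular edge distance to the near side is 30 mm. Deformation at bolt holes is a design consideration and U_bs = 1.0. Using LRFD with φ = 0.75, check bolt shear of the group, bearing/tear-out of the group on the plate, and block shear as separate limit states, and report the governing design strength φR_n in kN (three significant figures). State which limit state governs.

262 kN (bolt shear governs)

Bolt shear: A_b = π·16²/4 = 201.1 mm²; R_n = 579 × 201.1 × 3 × 1 / 1000 = 349.2 kN → 0.75 × 349.2 = 262 kN.
Bearing: edge l_c = 26, r_n = 249.6 kN; interior l_c = 42, r_n = 307.2 kN; R_n = 249.6 + 2·307.2 = 864 kN → 648 kN.
Block shear: A_gv = 3100, A_nv = 2100, A_nt = 400 mm²; R_n = min(0.6F_uA_nv, 0.6F_yA_gv) + U_bs·F_u·A_nt = 625 kN → 469 kN.
Bolt shear governs: 262 kN.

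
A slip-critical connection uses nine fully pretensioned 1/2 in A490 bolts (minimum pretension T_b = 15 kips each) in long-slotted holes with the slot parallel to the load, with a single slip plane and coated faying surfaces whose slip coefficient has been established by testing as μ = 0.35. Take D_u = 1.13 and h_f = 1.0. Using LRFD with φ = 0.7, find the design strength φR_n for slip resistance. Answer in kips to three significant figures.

R_n = μ · D_u · h_f · T_b · n_s · n_b = 0.35 × 1.13 × 1.0 × 15 × 1 × 9 = 53.39 kips.
Design strength φR_n = 0.7 × 53.39 = 37.4 kips.

37.4 kips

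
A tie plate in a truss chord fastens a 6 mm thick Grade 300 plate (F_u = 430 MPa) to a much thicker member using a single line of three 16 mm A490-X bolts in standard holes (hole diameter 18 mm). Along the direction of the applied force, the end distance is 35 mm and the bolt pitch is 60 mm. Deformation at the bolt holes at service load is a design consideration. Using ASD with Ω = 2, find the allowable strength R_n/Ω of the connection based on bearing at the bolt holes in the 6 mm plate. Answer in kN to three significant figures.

139 kN

Per bolt r_n = 1.2 l_c t F_u ≤ 2.4 d t F_u; upper limit = 2.4 × 16 × 6 × 430 / 1000 = 99.07 kN.
Edge bolt: l_c = 35 − 18/2 = 26 mm → 1.2 × 26 × 6 × 430 / 1000 = 80.5 → r_n = 80.5 kN.
Interior bolts: l_c = 60 − 18 = 42 mm → 1.2 × 42 × 6 × 430 / 1000 = 130 → r_n = 99.07 kN.
R_n = 1 × 80.5 + 2 × 99.07 = 278.6 kN.
Allowable strength R_n/Ω = 278.6 / 2 = 139 kN.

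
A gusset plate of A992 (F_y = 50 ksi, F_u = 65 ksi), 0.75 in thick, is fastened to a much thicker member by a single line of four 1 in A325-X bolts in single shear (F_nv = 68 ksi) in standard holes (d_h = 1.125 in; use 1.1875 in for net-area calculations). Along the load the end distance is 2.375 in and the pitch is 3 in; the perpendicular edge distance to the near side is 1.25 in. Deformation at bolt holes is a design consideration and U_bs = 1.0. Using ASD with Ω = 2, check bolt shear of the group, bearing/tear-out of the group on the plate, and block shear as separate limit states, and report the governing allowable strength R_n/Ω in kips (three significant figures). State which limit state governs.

Bolt shear: A_b = π·1²/4 = 0.7854 in²; R_n = 68 × 0.7854 × 4 × 1 = 213.6 kips → 213.6 / 2 = 107 kips.
Bearing: edge l_c = 1.812, r_n = 106 kips; interior l_c = 1.875, r_n = 109.7 kips; R_n = 106 + 3·109.7 = 435.1 kips → 218 kips.
Block shear: A_gv = 8.531, A_nv = 5.414, A_nt = 0.4922 in²; R_n = min(0.6F_uA_nv, 0.6F_yA_gv) + U_bs·F_u·A_nt = 243.1 kips → 122 kips.
Bolt shear governs: 107 kips.

107 kips (bolt shear governs)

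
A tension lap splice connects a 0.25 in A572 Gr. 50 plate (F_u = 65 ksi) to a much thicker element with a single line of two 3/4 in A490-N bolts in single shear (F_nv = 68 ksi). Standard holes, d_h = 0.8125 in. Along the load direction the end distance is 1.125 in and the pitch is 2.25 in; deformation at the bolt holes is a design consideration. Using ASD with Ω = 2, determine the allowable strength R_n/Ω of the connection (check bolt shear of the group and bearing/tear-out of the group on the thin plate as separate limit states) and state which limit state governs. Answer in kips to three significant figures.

21 kips (bearing governs)

Bolt shear: A_b = π·0.75²/4 = 0.4418 in²; R_n = 68 × 0.4418 × 2 × 1 = 60.08 kips → 60.08 / 2 = 30 kips.
Bearing (1.2 l_c t F_u ≤ 2.4 d t F_u): upper limit = 2.4·0.75·0.25·65 = 29.25 kips.
  Edge l_c = 1.125 − 0.8125/2 = 0.7188 → r_n = 14.02 kips; interior l_c = 2.25 − 0.8125 = 1.438 → r_n = 28.03 kips.
  R_n,bearing = 1·14.02 + 1·28.03 = 42.05 kips → 42.05 / 2 = 21 kips.
Bearing governs: 21 kips.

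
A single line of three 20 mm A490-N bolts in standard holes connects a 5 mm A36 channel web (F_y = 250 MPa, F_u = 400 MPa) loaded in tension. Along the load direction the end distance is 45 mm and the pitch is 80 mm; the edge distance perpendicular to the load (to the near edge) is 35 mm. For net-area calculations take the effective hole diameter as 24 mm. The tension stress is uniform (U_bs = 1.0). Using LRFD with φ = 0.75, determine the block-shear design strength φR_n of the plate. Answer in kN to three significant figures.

150 kN

Shear plane L_v = 45 + 2·80 = 205 mm; A_gv = 205 × 5 = 1025 mm².
A_nv = (205 − 2.5·24) × 5 = 725 mm².
A_nt = (35 − 0.5·24) × 5 = 115 mm².
0.6 F_u A_nv = 174 kN; 0.6 F_y A_gv = 153.8 kN → shear yielding governs the shear term.
R_n = 153.8 + 1.0 × 400 × 115 / 1000 = 199.8 kN.
Design strength φR_n = 0.75 × 199.8 = 150 kN.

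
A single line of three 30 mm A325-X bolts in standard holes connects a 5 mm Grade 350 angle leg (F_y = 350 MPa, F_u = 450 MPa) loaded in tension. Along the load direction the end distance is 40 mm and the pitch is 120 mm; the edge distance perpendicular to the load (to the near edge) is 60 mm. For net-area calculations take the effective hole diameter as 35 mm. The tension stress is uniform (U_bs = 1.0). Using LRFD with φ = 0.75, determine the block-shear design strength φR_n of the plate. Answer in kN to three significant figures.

267 kN

Shear plane L_v = 40 + 2·120 = 280 mm; A_gv = 280 × 5 = 1400 mm².
A_nv = (280 − 2.5·35) × 5 = 962.5 mm².
A_nt = (60 − 0.5·35) × 5 = 212.5 mm².
0.6 F_u A_nv = 259.9 kN; 0.6 F_y A_gv = 294 kN → shear rupture governs the shear term.
R_n = 259.9 + 1.0 × 450 × 212.5 / 1000 = 355.5 kN.
Design strength φR_n = 0.75 × 355.5 = 267 kN.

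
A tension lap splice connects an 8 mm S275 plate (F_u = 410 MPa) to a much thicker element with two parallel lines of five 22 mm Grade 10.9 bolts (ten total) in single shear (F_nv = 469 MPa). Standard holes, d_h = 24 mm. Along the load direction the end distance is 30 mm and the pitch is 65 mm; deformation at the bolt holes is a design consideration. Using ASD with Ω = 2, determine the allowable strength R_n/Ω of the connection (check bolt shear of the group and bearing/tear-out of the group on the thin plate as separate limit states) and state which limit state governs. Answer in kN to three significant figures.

716 kN (bearing governs)

Bolt shear: A_b = π·22²/4 = 380.1 mm²; R_n = 469 × 380.1 × 10 × 1 / 1000 = 1783 kN → 1783 / 2 = 891 kN.
Bearing (1.2 l_c t F_u ≤ 2.4 d t F_u): upper limit = 2.4·22·8·410 / 1000 = 173.2 kN.
  Edge l_c = 30 − 24/2 = 18 → r_n = 70.85 kN; interior l_c = 65 − 24 = 41 → r_n = 161.4 kN.
  R_n,bearing = 2·70.85 + 8·161.4 = 1433 kN → 1433 / 2 = 716 kN.
Bearing governs: 716 kN.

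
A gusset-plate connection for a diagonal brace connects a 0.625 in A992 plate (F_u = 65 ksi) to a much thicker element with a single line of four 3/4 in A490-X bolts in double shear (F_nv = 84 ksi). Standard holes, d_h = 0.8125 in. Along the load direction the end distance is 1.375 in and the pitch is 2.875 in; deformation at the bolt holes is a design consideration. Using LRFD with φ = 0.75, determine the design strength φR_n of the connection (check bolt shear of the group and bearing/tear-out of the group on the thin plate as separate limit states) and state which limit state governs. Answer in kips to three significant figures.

200 kips (bearing governs)

Bolt shear: A_b = π·0.75²/4 = 0.4418 in²; R_n = 84 × 0.4418 × 4 × 2 = 296.9 kips → 0.75 × 296.9 = 223 kips.
Bearing (1.2 l_c t F_u ≤ 2.4 d t F_u): upper limit = 2.4·0.75·0.625·65 = 73.12 kips.
  Edge l_c = 1.375 − 0.8125/2 = 0.9688 → r_n = 47.23 kips; interior l_c = 2.875 − 0.8125 = 2.062 → r_n = 73.12 kips.
  R_n,bearing = 1·47.23 + 3·73.12 = 266.6 kips → 0.75 × 266.6 = 200 kips.
Bearing governs: 200 kips.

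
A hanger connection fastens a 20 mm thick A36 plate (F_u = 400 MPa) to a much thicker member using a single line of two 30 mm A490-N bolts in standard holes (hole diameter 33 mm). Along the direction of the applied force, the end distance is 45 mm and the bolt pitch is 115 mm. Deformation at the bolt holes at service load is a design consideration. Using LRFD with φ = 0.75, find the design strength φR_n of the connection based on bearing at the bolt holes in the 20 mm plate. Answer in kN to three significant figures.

637 kN

Per bolt r_n = 1.2 l_c t F_u ≤ 2.4 d t F_u; upper limit = 2.4 × 30 × 20 × 400 / 1000 = 576 kN.
Edge bolt: l_c = 45 − 33/2 = 28.5 mm → 1.2 × 28.5 × 20 × 400 / 1000 = 273.6 → r_n = 273.6 kN.
Interior bolts: l_c = 115 − 33 = 82 mm → 1.2 × 82 × 20 × 400 / 1000 = 787.2 → r_n = 576 kN.
R_n = 1 × 273.6 + 1 × 576 = 849.6 kN.
Design strength φR_n = 0.75 × 849.6 = 637 kN.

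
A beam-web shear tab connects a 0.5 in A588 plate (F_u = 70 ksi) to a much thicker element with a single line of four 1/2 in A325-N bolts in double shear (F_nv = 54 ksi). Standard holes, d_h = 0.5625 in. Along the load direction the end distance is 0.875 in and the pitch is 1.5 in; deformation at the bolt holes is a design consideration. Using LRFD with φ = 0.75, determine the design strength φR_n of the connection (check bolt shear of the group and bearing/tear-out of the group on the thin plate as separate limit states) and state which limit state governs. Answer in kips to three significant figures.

63.6 kips (bolt shear governs)

Bolt shear: A_b = π·0.5²/4 = 0.1963 in²; R_n = 54 × 0.1963 × 4 × 2 = 84.82 kips → 0.75 × 84.82 = 63.6 kips.
Bearing (1.2 l_c t F_u ≤ 2.4 d t F_u): upper limit = 2.4·0.5·0.5·70 = 42 kips.
  Edge l_c = 0.875 − 0.5625/2 = 0.5938 → r_n = 24.94 kips; interior l_c = 1.5 − 0.5625 = 0.9375 → r_n = 39.38 kips.
  R_n,bearing = 1·24.94 + 3·39.38 = 143.1 kips → 0.75 × 143.1 = 107 kips.
Bolt shear governs: 63.6 kips.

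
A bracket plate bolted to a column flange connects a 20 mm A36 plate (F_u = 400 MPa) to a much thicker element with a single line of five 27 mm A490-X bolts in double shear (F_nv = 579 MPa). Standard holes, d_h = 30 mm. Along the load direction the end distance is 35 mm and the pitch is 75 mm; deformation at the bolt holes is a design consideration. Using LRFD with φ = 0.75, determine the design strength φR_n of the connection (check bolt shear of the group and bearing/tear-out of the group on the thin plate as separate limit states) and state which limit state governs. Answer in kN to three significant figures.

Bolt shear: A_b = π·27²/4 = 572.6 mm²; R_n = 579 × 572.6 × 5 × 2 / 1000 = 3315 kN → 0.75 × 3315 = 2490 kN.
Bearing (1.2 l_c t F_u ≤ 2.4 d t F_u): upper limit = 2.4·27·20·400 / 1000 = 518.4 kN.
  Edge l_c = 35 − 30/2 = 20 → r_n = 192 kN; interior l_c = 75 − 30 = 45 → r_n = 432 kN.
  R_n,bearing = 1·192 + 4·432 = 1920 kN → 0.75 × 1920 = 1440 kN.
Bearing governs: 1440 kN.

1440 kN (bearing governs)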